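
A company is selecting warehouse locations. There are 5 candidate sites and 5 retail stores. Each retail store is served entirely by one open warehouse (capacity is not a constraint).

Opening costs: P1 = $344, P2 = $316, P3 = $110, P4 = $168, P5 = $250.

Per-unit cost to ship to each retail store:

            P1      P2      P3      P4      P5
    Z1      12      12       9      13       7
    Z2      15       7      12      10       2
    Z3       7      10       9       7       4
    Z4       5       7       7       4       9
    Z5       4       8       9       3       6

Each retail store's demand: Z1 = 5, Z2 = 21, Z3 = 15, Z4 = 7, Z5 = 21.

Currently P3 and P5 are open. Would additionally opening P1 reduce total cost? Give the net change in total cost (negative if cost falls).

Current service cost with {P3, P5}: 312.
Adding P1: each retail store re-picks its cheapest; new service cost 256, saving 56.
Extra fixed cost: 344. Net change = 344 − 56 = 288.
(Totals: 672 → 960.)

No — net change +288 (cost rises by 288).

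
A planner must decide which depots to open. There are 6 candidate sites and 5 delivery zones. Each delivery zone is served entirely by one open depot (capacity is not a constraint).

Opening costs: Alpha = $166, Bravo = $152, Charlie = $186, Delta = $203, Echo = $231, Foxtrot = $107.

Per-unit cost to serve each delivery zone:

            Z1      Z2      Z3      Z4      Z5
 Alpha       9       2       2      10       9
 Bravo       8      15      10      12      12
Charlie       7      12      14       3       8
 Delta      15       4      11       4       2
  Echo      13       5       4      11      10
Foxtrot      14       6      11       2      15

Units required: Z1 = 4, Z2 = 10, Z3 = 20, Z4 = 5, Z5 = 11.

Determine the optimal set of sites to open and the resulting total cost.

For any fixed open set, each delivery zone goes to its cheapest open site; total = fixed + service.
{Alpha}: Z1→Alpha 9·4=36, Z2→Alpha 2·10=20, Z3→Alpha 2·20=40, Z4→Alpha 10·5=50, Z5→Alpha 9·11=99. Service 245; fixed 166; total 411.
{Alpha, Foxtrot}: service 205 + fixed 273 = 478
{Alpha, Delta}: service 138 + fixed 369 = 507
{Alpha, Bravo, Charlie, Delta, Echo, Foxtrot}: service 120 + fixed 1045 = 1165
No other subset beats 411.

Open Alpha only; minimum total cost 411.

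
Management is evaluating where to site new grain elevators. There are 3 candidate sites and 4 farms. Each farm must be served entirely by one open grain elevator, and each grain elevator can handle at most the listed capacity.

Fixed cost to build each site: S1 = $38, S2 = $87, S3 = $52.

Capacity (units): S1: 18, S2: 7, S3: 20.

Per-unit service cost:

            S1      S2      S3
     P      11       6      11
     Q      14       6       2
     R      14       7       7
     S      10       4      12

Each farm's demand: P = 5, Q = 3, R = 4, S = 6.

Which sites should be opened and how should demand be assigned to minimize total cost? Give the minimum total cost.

Open {S3}: P→S3 11·5=55, Q→S3 2·3=6, R→S3 7·4=28, S→S3 12·6=72.
Loads: S3 carries 18/20. Service 161; fixed 52; total 213.
Next best feasible plan costs 239.

Minimum total cost: 213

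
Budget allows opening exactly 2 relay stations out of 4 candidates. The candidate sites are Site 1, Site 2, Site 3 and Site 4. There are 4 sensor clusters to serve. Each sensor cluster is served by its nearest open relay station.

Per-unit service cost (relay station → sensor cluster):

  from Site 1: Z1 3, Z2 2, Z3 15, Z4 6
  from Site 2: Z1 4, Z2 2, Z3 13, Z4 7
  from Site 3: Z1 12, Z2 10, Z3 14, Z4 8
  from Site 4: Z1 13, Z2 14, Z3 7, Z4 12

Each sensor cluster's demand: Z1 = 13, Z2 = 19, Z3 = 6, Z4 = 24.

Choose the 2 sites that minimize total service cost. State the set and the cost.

Choose Site 1 and Site 4; total service cost 263.

With exactly 2 open, each sensor cluster uses its cheapest among the chosen.
{Site 1, Site 4}: Z1→Site 1 3·13=39, Z2→Site 1 2·19=38, Z3→Site 4 7·6=42, Z4→Site 1 6·24=144. Service cost 263.
{Site 1, Site 2}: service cost 299
{Site 2, Site 4}: service cost 300
Among all 6 size-2 choices, {Site 1, Site 4} is lowest.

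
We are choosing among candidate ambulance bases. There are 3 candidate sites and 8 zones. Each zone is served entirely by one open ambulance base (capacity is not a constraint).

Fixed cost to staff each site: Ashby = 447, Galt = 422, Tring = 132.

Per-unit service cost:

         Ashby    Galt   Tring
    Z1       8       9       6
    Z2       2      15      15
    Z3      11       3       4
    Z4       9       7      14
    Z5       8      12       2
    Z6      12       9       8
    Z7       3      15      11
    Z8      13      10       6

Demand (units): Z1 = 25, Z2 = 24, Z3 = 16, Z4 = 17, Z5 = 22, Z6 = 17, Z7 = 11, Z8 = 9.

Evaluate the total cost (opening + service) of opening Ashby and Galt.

Total cost: 1736

Each zone is assigned to its cheapest site among the open ones.
{Ashby, Galt}: Z1→Ashby 8·25=200, Z2→Ashby 2·24=48, Z3→Galt 3·16=48, Z4→Galt 7·17=119, Z5→Ashby 8·22=176, Z6→Galt 9·17=153, Z7→Ashby 3·11=33, Z8→Galt 10·9=90. Service 867; fixed 869; total 1736.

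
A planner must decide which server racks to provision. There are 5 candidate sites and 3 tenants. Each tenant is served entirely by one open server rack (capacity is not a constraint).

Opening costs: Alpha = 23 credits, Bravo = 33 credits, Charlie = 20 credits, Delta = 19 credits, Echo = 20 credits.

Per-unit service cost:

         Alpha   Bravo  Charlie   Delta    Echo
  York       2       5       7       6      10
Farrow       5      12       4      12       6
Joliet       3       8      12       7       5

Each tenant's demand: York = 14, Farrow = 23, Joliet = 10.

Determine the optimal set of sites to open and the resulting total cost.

Open Alpha and Charlie; minimum total cost 193.

For any fixed open set, each tenant goes to its cheapest open site; total = fixed + service.
{Alpha, Charlie}: York→Alpha 2·14=28, Farrow→Charlie 4·23=92, Joliet→Alpha 3·10=30. Service 150; fixed 43; total 193.
{Alpha}: service 173 + fixed 23 = 196
{Alpha, Charlie, Delta}: York→Alpha 2·14=28, Farrow→Charlie 4·23=92, Joliet→Alpha 3·10=30. Service 150; fixed 62; total 212.
{Alpha, Bravo, Charlie, Delta, Echo}: York→Alpha 2·14=28, Farrow→Charlie 4·23=92, Joliet→Alpha 3·10=30. Service 150; fixed 115; total 265.
No other subset beats 193.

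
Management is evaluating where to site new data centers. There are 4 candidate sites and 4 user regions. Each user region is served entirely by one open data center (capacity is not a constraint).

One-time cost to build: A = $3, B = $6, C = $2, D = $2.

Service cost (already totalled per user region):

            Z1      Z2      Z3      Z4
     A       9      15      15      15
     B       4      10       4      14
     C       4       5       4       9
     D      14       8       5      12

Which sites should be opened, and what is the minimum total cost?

Open C only; minimum total cost 24.

For any fixed open set, each user region goes to its cheapest open site; total = fixed + service.
{C}: Z1→C 4, Z2→C 5, Z3→C 4, Z4→C 9. Service 22; fixed 2; total 24.
{C, D}: service 22 + fixed 4 = 26
{A, C}: service 22 + fixed 5 = 27
{A, B, C, D}: service 22 + fixed 13 = 35
(All 15 nonempty subsets were checked; C only is lowest.)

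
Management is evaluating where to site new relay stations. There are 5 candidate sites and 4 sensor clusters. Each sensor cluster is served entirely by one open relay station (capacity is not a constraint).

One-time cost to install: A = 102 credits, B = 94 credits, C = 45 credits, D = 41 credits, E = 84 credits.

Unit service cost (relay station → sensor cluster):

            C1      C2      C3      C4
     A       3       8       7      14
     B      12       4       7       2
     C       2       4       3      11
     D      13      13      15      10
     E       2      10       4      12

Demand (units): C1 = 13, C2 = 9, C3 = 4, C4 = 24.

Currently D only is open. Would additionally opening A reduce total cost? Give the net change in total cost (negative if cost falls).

Yes — net change −105 (cost falls by 105).

Current service cost with {D}: 586.
Adding A: each sensor cluster re-picks its cheapest; new service cost 379, saving 207.
Extra fixed cost: 102. Net change = 102 − 207 = -105.
(Totals: 627 → 522.)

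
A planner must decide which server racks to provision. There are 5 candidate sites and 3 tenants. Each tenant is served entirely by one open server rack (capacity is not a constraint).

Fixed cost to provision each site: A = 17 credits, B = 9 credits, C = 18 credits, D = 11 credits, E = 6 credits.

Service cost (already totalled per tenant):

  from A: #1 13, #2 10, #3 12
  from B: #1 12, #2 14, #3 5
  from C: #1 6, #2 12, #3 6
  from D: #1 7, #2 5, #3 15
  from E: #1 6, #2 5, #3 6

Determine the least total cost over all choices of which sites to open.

Minimum total cost: 23

For any fixed open set, each tenant goes to its cheapest open site; total = fixed + service.
{E}: #1→E 6, #2→E 5, #3→E 6. Service 17; fixed 6; total 23.
{B, E}: #1→E 6, #2→E 5, #3→B 5. Service 16; fixed 15; total 31.
{D, E}: service 17 + fixed 17 = 34
{A, B, C, D, E}: service 16 + fixed 61 = 77
No other subset beats 23.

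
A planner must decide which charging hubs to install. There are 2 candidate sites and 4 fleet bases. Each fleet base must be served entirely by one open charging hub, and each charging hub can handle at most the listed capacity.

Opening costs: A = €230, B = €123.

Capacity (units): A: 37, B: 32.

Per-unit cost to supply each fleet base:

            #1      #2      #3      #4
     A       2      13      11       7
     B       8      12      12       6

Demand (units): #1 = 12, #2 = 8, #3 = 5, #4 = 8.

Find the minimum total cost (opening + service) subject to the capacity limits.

Open {A}: #1→A 2·12=24, #2→A 13·8=104, #3→A 11·5=55, #4→A 7·8=56.
Loads: A carries 33/37. Service 239; fixed 230; total 469.
Next best feasible plan costs 576.

Minimum total cost: 469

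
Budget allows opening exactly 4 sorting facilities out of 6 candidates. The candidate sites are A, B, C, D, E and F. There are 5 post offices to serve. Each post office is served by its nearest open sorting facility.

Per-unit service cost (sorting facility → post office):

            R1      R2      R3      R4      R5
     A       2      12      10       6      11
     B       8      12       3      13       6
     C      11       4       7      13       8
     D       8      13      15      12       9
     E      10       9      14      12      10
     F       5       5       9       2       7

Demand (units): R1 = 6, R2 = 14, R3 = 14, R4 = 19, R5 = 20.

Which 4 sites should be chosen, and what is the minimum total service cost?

Choose A, B, C and F; total service cost 268.

With exactly 4 open, each post office uses its cheapest among the chosen.
{A, B, C, F}: R1→A 2·6=12, R2→C 4·14=56, R3→B 3·14=42, R4→F 2·19=38, R5→B 6·20=120. Service cost 268.
{A, B, D, F}: service cost 282
{A, B, E, F}: service cost 282
Among all 15 size-4 choices, {A, B, C, F} is lowest.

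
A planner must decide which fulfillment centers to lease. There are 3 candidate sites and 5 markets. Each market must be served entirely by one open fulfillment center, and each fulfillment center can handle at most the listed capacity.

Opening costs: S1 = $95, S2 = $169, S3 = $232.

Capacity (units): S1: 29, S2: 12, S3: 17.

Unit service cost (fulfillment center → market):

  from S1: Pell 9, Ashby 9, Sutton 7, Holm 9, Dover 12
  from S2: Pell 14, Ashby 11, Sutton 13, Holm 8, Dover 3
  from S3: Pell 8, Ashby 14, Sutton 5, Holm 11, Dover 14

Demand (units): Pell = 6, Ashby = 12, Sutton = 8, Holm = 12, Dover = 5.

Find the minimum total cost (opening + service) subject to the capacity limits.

Open {S1, S3}: Pell→S3 8·6=48, Ashby→S1 9·12=108, Sutton→S3 5·8=40, Holm→S1 9·12=108, Dover→S1 12·5=60.
Loads: S1 carries 29/29, S3 carries 14/17. Service 364; fixed 327; total 691.
Next best feasible plan costs 747.

Minimum total cost: 691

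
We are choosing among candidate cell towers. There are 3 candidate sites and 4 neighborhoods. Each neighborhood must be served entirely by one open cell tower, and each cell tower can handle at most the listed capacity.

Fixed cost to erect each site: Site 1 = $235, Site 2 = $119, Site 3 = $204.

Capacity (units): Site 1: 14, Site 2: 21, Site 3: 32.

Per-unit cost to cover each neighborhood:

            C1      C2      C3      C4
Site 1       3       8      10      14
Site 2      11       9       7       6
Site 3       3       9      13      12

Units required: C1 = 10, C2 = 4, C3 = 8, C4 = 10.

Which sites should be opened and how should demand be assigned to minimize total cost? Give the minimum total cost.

Minimum total cost: 494

Open {Site 3}: C1→Site 3 3·10=30, C2→Site 3 9·4=36, C3→Site 3 13·8=104, C4→Site 3 12·10=120.
Loads: Site 3 carries 32/32. Service 290; fixed 204; total 494.
Next best feasible plan costs 505.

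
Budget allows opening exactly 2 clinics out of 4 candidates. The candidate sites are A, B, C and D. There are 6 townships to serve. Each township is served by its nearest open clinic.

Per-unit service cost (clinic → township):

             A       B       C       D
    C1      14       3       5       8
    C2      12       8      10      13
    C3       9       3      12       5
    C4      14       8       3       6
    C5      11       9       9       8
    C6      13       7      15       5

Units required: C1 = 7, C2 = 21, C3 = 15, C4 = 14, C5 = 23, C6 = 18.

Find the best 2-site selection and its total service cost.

Choose B and D; total service cost 592.

With exactly 2 open, each township uses its cheapest among the chosen.
{B, D}: C1→B 3·7=21, C2→B 8·21=168, C3→B 3·15=45, C4→D 6·14=84, C5→D 8·23=184, C6→D 5·18=90. Service cost 592.
{B, C}: service cost 609
{C, D}: service cost 636
Among all 6 size-2 choices, {B, D} is lowest.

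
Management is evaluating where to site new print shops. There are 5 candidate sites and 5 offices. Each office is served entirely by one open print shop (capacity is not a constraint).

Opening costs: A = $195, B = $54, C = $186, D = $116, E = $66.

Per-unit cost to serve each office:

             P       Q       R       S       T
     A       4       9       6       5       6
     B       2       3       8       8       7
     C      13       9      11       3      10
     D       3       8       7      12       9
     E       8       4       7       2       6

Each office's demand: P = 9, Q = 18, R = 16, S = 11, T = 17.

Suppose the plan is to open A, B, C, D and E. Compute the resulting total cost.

Each office is assigned to its cheapest site among the open ones.
{A, B, C, D, E}: P→B 2·9=18, Q→B 3·18=54, R→A 6·16=96, S→E 2·11=22, T→A 6·17=102. Service 292; fixed 617; total 909.

Total cost: 909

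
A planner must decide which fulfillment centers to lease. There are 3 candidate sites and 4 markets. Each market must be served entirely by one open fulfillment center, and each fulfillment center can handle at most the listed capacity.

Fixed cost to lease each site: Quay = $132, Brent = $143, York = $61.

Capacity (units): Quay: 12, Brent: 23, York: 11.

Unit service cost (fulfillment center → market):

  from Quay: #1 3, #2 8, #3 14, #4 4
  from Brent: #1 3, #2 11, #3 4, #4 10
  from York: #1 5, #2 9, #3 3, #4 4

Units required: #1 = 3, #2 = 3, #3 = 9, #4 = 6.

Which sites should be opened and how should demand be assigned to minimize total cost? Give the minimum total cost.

Minimum total cost: 277

Open {Quay, York}: #1→Quay 3·3=9, #2→Quay 8·3=24, #3→York 3·9=27, #4→Quay 4·6=24.
Loads: Quay carries 12/12, York carries 9/11. Service 84; fixed 193; total 277.
Next best feasible plan costs 281.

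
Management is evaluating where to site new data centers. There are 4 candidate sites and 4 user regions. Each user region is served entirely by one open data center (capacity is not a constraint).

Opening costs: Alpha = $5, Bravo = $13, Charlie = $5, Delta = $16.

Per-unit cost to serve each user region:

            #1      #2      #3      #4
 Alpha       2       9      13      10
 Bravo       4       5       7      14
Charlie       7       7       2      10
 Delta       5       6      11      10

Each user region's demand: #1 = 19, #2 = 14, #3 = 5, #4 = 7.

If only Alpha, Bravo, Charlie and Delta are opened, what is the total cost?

Total cost: 227

Each user region is assigned to its cheapest site among the open ones.
{Alpha, Bravo, Charlie, Delta}: #1→Alpha 2·19=38, #2→Bravo 5·14=70, #3→Charlie 2·5=10, #4→Alpha 10·7=70. Service 188; fixed 39; total 227.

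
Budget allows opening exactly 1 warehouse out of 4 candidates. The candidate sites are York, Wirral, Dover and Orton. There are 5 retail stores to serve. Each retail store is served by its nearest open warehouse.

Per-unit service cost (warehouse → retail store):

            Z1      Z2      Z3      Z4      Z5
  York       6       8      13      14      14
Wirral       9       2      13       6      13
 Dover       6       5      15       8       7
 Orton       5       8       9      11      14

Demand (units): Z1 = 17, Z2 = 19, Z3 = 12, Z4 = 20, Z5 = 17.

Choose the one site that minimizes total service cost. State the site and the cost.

Choose Dover only; total service cost 656.

With exactly 1 open, each retail store uses its cheapest among the chosen.
{Dover}: Z1→Dover 6·17=102, Z2→Dover 5·19=95, Z3→Dover 15·12=180, Z4→Dover 8·20=160, Z5→Dover 7·17=119. Service cost 656.
{Wirral}: service cost 688
{Orton}: service cost 803
Among all 4 size-1 choices, {Dover} is lowest.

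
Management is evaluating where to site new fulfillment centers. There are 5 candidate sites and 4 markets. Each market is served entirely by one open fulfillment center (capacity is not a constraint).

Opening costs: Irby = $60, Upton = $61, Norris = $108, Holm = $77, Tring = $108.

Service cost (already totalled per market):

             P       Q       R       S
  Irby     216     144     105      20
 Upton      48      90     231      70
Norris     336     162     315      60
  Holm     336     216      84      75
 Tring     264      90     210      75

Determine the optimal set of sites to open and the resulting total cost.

For any fixed open set, each market goes to its cheapest open site; total = fixed + service.
{Irby, Upton}: P→Upton 48, Q→Upton 90, R→Irby 105, S→Irby 20. Service 263; fixed 121; total 384.
{Upton, Holm}: service 292 + fixed 138 = 430
{Irby, Upton, Holm}: service 242 + fixed 198 = 440
{Irby, Upton, Norris, Holm, Tring}: P→Upton 48, Q→Upton 90, R→Holm 84, S→Irby 20. Service 242; fixed 414; total 656.
No other subset beats 384.

Open Irby and Upton; minimum total cost 384.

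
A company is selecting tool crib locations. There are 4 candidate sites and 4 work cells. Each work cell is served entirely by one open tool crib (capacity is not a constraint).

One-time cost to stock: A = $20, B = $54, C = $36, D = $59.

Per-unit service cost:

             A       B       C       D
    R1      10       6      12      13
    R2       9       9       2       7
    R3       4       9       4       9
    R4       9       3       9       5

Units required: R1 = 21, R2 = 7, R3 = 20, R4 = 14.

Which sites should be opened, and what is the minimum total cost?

For any fixed open set, each work cell goes to its cheapest open site; total = fixed + service.
{B, C}: R1→B 6·21=126, R2→C 2·7=14, R3→C 4·20=80, R4→B 3·14=42. Service 262; fixed 90; total 352.
{A, B, C}: R1→B 6·21=126, R2→C 2·7=14, R3→A 4·20=80, R4→B 3·14=42. Service 262; fixed 110; total 372.
{A, B}: R1→B 6·21=126, R2→A 9·7=63, R3→A 4·20=80, R4→B 3·14=42. Service 311; fixed 74; total 385.
{A, B, C, D}: R1→B 6·21=126, R2→C 2·7=14, R3→A 4·20=80, R4→B 3·14=42. Service 262; fixed 169; total 431.
No other subset beats 352.

Open B and C; minimum total cost 352.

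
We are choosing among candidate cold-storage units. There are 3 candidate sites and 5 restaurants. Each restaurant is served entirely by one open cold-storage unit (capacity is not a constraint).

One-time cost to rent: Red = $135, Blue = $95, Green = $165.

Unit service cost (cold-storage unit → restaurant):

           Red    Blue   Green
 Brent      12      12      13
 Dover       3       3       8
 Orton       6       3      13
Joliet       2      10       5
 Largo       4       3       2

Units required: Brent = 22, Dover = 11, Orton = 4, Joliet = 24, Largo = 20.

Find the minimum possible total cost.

Minimum total cost: 584

For any fixed open set, each restaurant goes to its cheapest open site; total = fixed + service.
{Red}: Brent→Red 12·22=264, Dover→Red 3·11=33, Orton→Red 6·4=24, Joliet→Red 2·24=48, Largo→Red 4·20=80. Service 449; fixed 135; total 584.
{Red, Blue}: service 417 + fixed 230 = 647
{Blue}: service 609 + fixed 95 = 704
{Red, Blue, Green}: Brent→Red 12·22=264, Dover→Red 3·11=33, Orton→Blue 3·4=12, Joliet→Red 2·24=48, Largo→Green 2·20=40. Service 397; fixed 395; total 792.
No other subset beats 584.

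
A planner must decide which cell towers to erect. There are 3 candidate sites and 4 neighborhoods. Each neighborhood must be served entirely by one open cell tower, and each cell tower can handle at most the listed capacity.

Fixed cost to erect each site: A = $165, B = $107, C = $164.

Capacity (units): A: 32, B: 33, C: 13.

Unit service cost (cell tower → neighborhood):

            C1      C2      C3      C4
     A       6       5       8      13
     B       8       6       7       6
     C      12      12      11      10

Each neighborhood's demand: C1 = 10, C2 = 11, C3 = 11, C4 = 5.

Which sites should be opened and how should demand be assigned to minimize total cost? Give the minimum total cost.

Open {A, B}: C1→A 6·10=60, C2→A 5·11=55, C3→B 7·11=77, C4→B 6·5=30.
Loads: A carries 21/32, B carries 16/33. Service 222; fixed 272; total 494.
Next best feasible plan costs 505.

Minimum total cost: 494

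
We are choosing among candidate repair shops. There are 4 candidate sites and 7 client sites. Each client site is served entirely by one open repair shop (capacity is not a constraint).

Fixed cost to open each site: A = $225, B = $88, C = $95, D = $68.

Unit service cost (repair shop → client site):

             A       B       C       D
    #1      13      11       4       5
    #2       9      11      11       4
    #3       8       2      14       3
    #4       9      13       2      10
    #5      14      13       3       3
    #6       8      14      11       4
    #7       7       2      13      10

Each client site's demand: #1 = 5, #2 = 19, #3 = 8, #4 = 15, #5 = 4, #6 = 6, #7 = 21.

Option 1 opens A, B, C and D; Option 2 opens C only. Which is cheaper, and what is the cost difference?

Option 1: {A, B, C, D}: #1→C 4·5=20, #2→D 4·19=76, #3→B 2·8=16, #4→C 2·15=30, #5→C 3·4=12, #6→D 4·6=24, #7→B 2·21=42. Service 220; fixed 476; total 696.
Option 2: {C}: #1→C 4·5=20, #2→C 11·19=209, #3→C 14·8=112, #4→C 2·15=30, #5→C 3·4=12, #6→C 11·6=66, #7→C 13·21=273. Service 722; fixed 95; total 817.
Difference: |696 − 817| = 121.

Option 1 is cheaper by 121.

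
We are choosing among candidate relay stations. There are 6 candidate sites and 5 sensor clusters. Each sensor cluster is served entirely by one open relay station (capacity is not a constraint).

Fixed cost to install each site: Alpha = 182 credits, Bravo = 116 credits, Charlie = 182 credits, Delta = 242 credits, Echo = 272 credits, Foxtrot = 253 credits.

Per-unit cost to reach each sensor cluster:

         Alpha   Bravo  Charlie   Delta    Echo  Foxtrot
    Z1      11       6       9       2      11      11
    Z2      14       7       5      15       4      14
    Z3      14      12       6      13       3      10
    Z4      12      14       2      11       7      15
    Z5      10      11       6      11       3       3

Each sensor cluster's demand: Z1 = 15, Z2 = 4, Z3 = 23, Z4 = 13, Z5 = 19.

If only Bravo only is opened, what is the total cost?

Total cost: 901

Each sensor cluster is assigned to its cheapest site among the open ones.
{Bravo}: Z1→Bravo 6·15=90, Z2→Bravo 7·4=28, Z3→Bravo 12·23=276, Z4→Bravo 14·13=182, Z5→Bravo 11·19=209. Service 785; fixed 116; total 901.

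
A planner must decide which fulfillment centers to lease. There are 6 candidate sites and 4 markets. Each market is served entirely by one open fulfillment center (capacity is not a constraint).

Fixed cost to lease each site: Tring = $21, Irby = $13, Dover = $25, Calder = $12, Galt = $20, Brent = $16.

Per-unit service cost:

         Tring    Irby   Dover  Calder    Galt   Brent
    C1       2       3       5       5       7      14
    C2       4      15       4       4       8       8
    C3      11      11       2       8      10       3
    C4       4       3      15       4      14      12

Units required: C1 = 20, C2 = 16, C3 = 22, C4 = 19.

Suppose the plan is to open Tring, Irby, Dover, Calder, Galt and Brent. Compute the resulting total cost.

Total cost: 312

Each market is assigned to its cheapest site among the open ones.
{Tring, Irby, Dover, Calder, Galt, Brent}: C1→Tring 2·20=40, C2→Tring 4·16=64, C3→Dover 2·22=44, C4→Irby 3·19=57. Service 205; fixed 107; total 312.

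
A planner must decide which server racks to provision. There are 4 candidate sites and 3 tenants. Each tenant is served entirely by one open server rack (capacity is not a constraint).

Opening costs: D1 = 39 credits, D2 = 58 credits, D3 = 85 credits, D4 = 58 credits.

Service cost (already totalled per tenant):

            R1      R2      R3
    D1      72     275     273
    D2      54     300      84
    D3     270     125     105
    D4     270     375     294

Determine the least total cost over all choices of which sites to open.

Minimum total cost: 406

For any fixed open set, each tenant goes to its cheapest open site; total = fixed + service.
{D2, D3}: R1→D2 54, R2→D3 125, R3→D2 84. Service 263; fixed 143; total 406.
{D1, D3}: service 302 + fixed 124 = 426
{D1, D2, D3}: service 263 + fixed 182 = 445
{D1, D2, D3, D4}: service 263 + fixed 240 = 503
No other subset beats 406.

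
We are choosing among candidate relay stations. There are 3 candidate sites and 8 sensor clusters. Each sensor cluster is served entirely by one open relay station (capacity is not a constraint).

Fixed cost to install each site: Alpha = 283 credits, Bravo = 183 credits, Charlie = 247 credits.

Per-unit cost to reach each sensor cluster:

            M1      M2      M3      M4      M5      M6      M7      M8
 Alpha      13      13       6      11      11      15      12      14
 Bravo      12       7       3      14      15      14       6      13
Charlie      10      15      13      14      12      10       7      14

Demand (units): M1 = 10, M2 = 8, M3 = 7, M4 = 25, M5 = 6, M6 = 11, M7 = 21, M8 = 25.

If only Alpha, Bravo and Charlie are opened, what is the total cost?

Total cost: 1792

Each sensor cluster is assigned to its cheapest site among the open ones.
{Alpha, Bravo, Charlie}: M1→Charlie 10·10=100, M2→Bravo 7·8=56, M3→Bravo 3·7=21, M4→Alpha 11·25=275, M5→Alpha 11·6=66, M6→Charlie 10·11=110, M7→Bravo 6·21=126, M8→Bravo 13·25=325. Service 1079; fixed 713; total 1792.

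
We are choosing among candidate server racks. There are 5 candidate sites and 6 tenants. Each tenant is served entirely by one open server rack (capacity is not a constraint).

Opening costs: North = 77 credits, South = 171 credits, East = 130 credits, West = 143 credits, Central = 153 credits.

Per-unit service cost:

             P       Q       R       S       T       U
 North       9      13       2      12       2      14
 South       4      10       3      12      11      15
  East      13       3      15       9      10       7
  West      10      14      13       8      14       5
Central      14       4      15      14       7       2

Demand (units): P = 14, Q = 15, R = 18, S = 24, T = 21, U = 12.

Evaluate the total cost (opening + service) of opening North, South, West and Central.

Total cost: 954

Each tenant is assigned to its cheapest site among the open ones.
{North, South, West, Central}: P→South 4·14=56, Q→Central 4·15=60, R→North 2·18=36, S→West 8·24=192, T→North 2·21=42, U→Central 2·12=24. Service 410; fixed 544; total 954.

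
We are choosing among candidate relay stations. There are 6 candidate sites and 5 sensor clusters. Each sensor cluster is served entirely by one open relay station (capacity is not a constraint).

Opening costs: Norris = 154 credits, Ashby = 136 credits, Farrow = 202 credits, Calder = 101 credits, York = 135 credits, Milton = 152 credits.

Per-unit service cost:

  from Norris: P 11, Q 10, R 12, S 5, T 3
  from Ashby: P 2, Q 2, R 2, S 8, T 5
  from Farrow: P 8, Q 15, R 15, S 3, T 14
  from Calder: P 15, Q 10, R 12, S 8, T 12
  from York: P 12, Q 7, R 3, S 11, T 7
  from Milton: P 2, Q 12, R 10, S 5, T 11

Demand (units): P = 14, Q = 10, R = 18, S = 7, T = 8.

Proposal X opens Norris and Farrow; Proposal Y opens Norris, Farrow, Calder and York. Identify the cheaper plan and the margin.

Proposal X is cheaper by 44.

Proposal X: {Norris, Farrow}: P→Farrow 8·14=112, Q→Norris 10·10=100, R→Norris 12·18=216, S→Farrow 3·7=21, T→Norris 3·8=24. Service 473; fixed 356; total 829.
Proposal Y: {Norris, Farrow, Calder, York}: P→Farrow 8·14=112, Q→York 7·10=70, R→York 3·18=54, S→Farrow 3·7=21, T→Norris 3·8=24. Service 281; fixed 592; total 873.
Difference: |829 − 873| = 44.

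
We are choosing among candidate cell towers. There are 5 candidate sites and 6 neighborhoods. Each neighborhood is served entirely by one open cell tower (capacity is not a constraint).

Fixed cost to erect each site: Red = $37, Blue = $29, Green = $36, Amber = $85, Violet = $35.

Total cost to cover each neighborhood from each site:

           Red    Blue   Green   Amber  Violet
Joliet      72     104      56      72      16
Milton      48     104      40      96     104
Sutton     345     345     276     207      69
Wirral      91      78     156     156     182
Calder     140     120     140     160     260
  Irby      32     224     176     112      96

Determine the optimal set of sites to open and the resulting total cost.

Open Red, Blue and Violet; minimum total cost 464.

For any fixed open set, each neighborhood goes to its cheapest open site; total = fixed + service.
{Red, Blue, Violet}: Joliet→Violet 16, Milton→Red 48, Sutton→Violet 69, Wirral→Blue 78, Calder→Blue 120, Irby→Red 32. Service 363; fixed 101; total 464.
{Red, Violet}: service 396 + fixed 72 = 468
{Red, Blue, Green, Violet}: Joliet→Violet 16, Milton→Green 40, Sutton→Violet 69, Wirral→Blue 78, Calder→Blue 120, Irby→Red 32. Service 355; fixed 137; total 492.
{Red, Blue, Green, Amber, Violet}: service 355 + fixed 222 = 577
No other subset beats 464.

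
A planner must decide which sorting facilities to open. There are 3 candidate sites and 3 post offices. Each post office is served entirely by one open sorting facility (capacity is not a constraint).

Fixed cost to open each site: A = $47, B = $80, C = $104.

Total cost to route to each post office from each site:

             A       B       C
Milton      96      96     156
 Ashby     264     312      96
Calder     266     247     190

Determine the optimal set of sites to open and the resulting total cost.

For any fixed open set, each post office goes to its cheapest open site; total = fixed + service.
{A, C}: Milton→A 96, Ashby→C 96, Calder→C 190. Service 382; fixed 151; total 533.
{C}: service 442 + fixed 104 = 546
{B, C}: service 382 + fixed 184 = 566
{A, B, C}: Milton→A 96, Ashby→C 96, Calder→C 190. Service 382; fixed 231; total 613.
(All 7 nonempty subsets were checked; A and C is lowest.)

Open A and C; minimum total cost 533.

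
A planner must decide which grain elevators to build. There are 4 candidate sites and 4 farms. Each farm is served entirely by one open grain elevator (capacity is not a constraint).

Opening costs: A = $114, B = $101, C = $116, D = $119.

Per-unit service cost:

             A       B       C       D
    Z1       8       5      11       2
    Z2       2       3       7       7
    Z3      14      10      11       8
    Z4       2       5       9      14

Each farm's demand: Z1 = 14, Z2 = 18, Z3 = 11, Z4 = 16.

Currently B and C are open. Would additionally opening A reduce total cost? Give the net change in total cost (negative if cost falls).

No — net change +48 (cost rises by 48).

Current service cost with {B, C}: 314.
Adding A: each farm re-picks its cheapest; new service cost 248, saving 66.
Extra fixed cost: 114. Net change = 114 − 66 = 48.
(Totals: 531 → 579.)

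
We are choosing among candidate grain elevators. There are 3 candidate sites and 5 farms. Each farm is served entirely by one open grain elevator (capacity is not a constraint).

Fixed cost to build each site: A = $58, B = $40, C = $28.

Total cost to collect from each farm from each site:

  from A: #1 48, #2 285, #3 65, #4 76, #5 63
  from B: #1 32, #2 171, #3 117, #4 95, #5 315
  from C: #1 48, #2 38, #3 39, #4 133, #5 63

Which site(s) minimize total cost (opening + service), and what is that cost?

Open B and C; minimum total cost 335.

For any fixed open set, each farm goes to its cheapest open site; total = fixed + service.
{B, C}: #1→B 32, #2→C 38, #3→C 39, #4→B 95, #5→C 63. Service 267; fixed 68; total 335.
{C}: #1→C 48, #2→C 38, #3→C 39, #4→C 133, #5→C 63. Service 321; fixed 28; total 349.
{A, C}: #1→A 48, #2→C 38, #3→C 39, #4→A 76, #5→A 63. Service 264; fixed 86; total 350.
{A, B, C}: service 248 + fixed 126 = 374
(All 7 nonempty subsets were checked; B and C is lowest.)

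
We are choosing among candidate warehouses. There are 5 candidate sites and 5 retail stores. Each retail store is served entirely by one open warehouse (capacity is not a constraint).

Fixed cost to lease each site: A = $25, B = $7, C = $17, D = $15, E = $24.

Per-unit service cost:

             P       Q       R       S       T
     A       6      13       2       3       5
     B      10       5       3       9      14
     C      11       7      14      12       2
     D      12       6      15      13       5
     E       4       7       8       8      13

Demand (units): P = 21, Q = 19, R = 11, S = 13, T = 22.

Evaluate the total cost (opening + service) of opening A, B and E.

Each retail store is assigned to its cheapest site among the open ones.
{A, B, E}: P→E 4·21=84, Q→B 5·19=95, R→A 2·11=22, S→A 3·13=39, T→A 5·22=110. Service 350; fixed 56; total 406.

Total cost: 406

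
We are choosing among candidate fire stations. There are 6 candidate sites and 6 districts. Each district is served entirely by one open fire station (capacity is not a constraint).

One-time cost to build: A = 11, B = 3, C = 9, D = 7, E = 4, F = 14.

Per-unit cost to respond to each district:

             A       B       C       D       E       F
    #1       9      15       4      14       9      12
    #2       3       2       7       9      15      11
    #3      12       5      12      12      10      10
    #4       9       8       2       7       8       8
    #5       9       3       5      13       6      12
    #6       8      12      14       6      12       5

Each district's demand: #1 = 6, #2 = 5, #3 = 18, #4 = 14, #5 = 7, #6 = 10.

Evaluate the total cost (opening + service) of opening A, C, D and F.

Each district is assigned to its cheapest site among the open ones.
{A, C, D, F}: #1→C 4·6=24, #2→A 3·5=15, #3→F 10·18=180, #4→C 2·14=28, #5→C 5·7=35, #6→F 5·10=50. Service 332; fixed 41; total 373.

Total cost: 373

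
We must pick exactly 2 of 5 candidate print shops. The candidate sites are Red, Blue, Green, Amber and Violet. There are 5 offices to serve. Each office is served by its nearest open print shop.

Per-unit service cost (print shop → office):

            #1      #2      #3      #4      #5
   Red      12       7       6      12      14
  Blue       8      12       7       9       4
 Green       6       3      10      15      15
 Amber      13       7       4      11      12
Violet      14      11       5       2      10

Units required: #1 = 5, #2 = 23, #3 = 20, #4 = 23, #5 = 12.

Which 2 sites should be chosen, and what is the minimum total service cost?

Choose Green and Violet; total service cost 365.

With exactly 2 open, each office uses its cheapest among the chosen.
{Green, Violet}: #1→Green 6·5=30, #2→Green 3·23=69, #3→Violet 5·20=100, #4→Violet 2·23=46, #5→Violet 10·12=120. Service cost 365.
{Amber, Violet}: service cost 472
{Red, Violet}: service cost 487
Among all 10 size-2 choices, {Green, Violet} is lowest.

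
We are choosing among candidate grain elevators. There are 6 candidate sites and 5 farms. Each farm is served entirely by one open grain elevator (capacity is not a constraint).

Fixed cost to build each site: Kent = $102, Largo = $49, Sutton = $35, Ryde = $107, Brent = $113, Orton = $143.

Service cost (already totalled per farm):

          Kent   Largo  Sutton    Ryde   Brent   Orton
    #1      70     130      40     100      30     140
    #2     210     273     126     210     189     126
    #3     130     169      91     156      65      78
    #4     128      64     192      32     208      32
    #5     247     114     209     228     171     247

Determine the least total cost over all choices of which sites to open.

Minimum total cost: 519

For any fixed open set, each farm goes to its cheapest open site; total = fixed + service.
{Largo, Sutton}: #1→Sutton 40, #2→Sutton 126, #3→Sutton 91, #4→Largo 64, #5→Largo 114. Service 435; fixed 84; total 519.
{Largo, Sutton, Ryde}: service 403 + fixed 191 = 594
{Largo, Sutton, Brent}: #1→Brent 30, #2→Sutton 126, #3→Brent 65, #4→Largo 64, #5→Largo 114. Service 399; fixed 197; total 596.
{Kent, Largo, Sutton, Ryde, Brent, Orton}: #1→Brent 30, #2→Sutton 126, #3→Brent 65, #4→Ryde 32, #5→Largo 114. Service 367; fixed 549; total 916.
No other subset beats 519.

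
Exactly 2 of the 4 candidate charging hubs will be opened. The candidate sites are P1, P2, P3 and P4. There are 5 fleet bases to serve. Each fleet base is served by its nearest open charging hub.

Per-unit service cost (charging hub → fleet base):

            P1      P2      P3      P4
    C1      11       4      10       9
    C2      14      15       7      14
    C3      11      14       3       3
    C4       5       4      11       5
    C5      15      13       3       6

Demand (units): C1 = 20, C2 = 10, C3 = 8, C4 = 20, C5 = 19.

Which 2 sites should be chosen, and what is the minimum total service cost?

With exactly 2 open, each fleet base uses its cheapest among the chosen.
{P2, P3}: C1→P2 4·20=80, C2→P3 7·10=70, C3→P3 3·8=24, C4→P2 4·20=80, C5→P3 3·19=57. Service cost 311.
{P3, P4}: service cost 431
{P2, P4}: service cost 438
Among all 6 size-2 choices, {P2, P3} is lowest.

Choose P2 and P3; total service cost 311.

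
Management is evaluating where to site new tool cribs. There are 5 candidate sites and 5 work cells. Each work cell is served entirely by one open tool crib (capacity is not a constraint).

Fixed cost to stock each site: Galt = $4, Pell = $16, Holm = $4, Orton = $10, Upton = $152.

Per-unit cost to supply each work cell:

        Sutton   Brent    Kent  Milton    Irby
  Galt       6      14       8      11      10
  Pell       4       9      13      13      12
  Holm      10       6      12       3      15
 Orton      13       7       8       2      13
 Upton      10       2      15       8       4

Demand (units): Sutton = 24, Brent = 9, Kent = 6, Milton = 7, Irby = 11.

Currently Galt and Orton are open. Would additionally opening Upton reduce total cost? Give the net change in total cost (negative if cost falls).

Current service cost with {Galt, Orton}: 379.
Adding Upton: each work cell re-picks its cheapest; new service cost 268, saving 111.
Extra fixed cost: 152. Net change = 152 − 111 = 41.
(Totals: 393 → 434.)

No — net change +41 (cost rises by 41).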